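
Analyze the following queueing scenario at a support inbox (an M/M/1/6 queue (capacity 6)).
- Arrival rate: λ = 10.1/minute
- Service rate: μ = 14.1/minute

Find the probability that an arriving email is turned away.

ρ = λ/μ = 10.1/14.1 = 0.71631
P₀ = (1-ρ)/(1-ρ^(K+1)) = (1-0.71631)/(1-0.71631^7) = 0.2837/0.9032 = 0.3141
P_K = P₀×ρ^K = 0.3141 × 0.71631^6 = 0.3141 × 0.1351 = 0.04243
Blocking probability = 4.24%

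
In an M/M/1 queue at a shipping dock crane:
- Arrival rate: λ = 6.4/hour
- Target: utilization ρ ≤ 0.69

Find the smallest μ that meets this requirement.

ρ = λ/μ, so μ = λ/ρ
μ ≥ 6.4/0.69 = 9.2754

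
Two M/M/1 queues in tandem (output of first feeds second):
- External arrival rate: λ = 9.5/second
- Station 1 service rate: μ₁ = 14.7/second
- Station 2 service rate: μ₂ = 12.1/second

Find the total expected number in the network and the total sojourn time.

By Jackson's theorem, each station behaves as independent M/M/1.
Station 1: ρ₁ = 9.5/14.7 = 0.6463, L₁ = ρ₁/(1-ρ₁) = λ/(μ₁-λ) = 9.5/5.20 = 1.82692
Station 2: ρ₂ = 9.5/12.1 = 0.7851, L₂ = ρ₂/(1-ρ₂) = λ/(μ₂-λ) = 9.5/2.60 = 3.65385
Total: L = L₁ + L₂ = 1.82692 + 3.65385 = 5.4808
W = L/λ = 5.4808/9.5 = 0.5769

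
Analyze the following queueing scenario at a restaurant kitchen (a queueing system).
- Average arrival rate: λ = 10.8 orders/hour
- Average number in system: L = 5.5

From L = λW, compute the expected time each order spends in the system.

Little's Law: L = λW, so W = L/λ
W = 5.5/10.8 = 0.5093 hours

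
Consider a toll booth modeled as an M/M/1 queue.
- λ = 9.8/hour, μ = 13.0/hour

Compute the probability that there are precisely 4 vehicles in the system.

ρ = λ/μ = 9.8/13.0 = 0.7538
P(n) = (1-ρ)ρⁿ
P(4) = (1-0.7538) × 0.7538^4
P(4) = 0.24620 × 0.32287
P(4) = 0.07949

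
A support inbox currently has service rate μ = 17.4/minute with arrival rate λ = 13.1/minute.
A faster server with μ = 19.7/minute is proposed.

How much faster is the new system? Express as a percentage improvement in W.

System 1: ρ₁ = 13.1/17.4 = 0.7529, W₁ = 1/(17.4-13.1) = 0.23256
System 2: ρ₂ = 13.1/19.7 = 0.6650, W₂ = 1/(19.7-13.1) = 0.15152
Improvement: (W₁-W₂)/W₁ = (0.23256-0.15152)/0.23256 = 34.85%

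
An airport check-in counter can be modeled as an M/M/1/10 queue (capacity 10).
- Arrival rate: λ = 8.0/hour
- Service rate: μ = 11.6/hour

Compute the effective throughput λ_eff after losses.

ρ = λ/μ = 8.0/11.6 = 0.689655
P₀ = (1-ρ)/(1-ρ^(K+1)) = (1-0.689655)/(1-0.689655^11) = 0.3103/0.9832 = 0.3156
P_K = P₀×ρ^K = 0.31564 × 0.689655^10 = 0.31564 × 0.024340 = 0.007683
λ_eff = λ(1-P_K) = 8.0 × (1 - 0.007683) = 8.0 × 0.992317 = 7.9385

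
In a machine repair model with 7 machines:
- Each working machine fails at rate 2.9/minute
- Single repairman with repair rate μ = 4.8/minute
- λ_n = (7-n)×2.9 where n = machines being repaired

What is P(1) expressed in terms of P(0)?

P(1)/P(0) = ∏_{i=0}^{1-1} λ_i/μ_{i+1}
= (7-0)×2.9/4.8
= 4.2292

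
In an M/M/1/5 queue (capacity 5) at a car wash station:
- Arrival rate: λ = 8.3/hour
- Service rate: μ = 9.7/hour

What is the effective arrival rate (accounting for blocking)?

ρ = λ/μ = 8.3/9.7 = 0.8557
P₀ = (1-ρ)/(1-ρ^(K+1)) = (1-0.8557)/(1-0.8557^6) = 0.1443/0.6074 = 0.2376
P_K = P₀×ρ^K = 0.2376 × 0.8557^5 = 0.2376 × 0.4588 = 0.1090
λ_eff = λ(1-P_K) = 8.3 × (1 - 0.10898) = 8.3 × 0.89102 = 7.3955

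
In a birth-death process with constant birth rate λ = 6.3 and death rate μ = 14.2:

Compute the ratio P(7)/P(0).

For constant rates: P(n)/P(0) = (λ/μ)^n
P(7)/P(0) = (6.3/14.2)^7 = 0.44366^7 = 0.003383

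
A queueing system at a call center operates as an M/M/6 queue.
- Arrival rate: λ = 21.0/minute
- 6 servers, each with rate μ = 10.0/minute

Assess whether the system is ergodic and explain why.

Stability requires ρ = λ/(cμ) < 1
ρ = 21.0/(6 × 10.0) = 21.0/60.00 = 0.3500
Since 0.3500 < 1, the system is STABLE.
The servers are busy 35.00% of the time.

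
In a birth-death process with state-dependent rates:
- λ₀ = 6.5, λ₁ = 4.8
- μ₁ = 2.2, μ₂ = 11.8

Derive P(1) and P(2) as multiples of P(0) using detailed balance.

Balance equations:
State 0: λ₀P₀ = μ₁P₁ → P₁ = (λ₀/μ₁)P₀ = (6.5/2.2)P₀ = 2.9545P₀
State 1: P₂ = (λ₀λ₁)/(μ₁μ₂)P₀ = (6.5×4.8)/(2.2×11.8)P₀ = 1.2018P₀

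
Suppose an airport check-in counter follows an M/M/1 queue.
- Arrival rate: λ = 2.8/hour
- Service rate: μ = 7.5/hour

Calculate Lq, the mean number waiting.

ρ = λ/μ = 2.8/7.5 = 0.3733
For M/M/1: Lq = λ²/(μ(μ-λ))
Lq = 7.84/(7.5 × 4.70)
Lq = 0.2224 passengers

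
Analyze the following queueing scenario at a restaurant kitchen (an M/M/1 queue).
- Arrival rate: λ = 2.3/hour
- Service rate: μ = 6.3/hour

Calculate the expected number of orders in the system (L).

ρ = λ/μ = 2.3/6.3 = 0.3651
For M/M/1: L = λ/(μ-λ)
L = 2.3/(6.3-2.3) = 2.3/4.00
L = 0.5750 orders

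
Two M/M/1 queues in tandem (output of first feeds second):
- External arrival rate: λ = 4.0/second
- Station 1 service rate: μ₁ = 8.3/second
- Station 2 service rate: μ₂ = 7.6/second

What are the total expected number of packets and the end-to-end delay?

By Jackson's theorem, each station behaves as independent M/M/1.
Station 1: ρ₁ = 4.0/8.3 = 0.4819, L₁ = ρ₁/(1-ρ₁) = λ/(μ₁-λ) = 4.0/4.30 = 0.9302
Station 2: ρ₂ = 4.0/7.6 = 0.5263, L₂ = ρ₂/(1-ρ₂) = λ/(μ₂-λ) = 4.0/3.60 = 1.1111
Total: L = L₁ + L₂ = 0.9302 + 1.1111 = 2.0413
W = L/λ = 2.0413/4.0 = 0.5103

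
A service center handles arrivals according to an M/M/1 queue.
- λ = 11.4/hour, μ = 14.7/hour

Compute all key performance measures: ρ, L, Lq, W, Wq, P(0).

Step 1: ρ = λ/μ = 11.4/14.7 = 0.7755
Step 2: L = λ/(μ-λ) = 11.4/3.30 = 3.4545
Step 3: Lq = λ²/(μ(μ-λ)) = 129.96/(14.7×3.30) = 2.6790
Step 4: W = 1/(μ-λ) = 1/3.30 = 0.30303
Step 5: Wq = λ/(μ(μ-λ)) = 11.4/(14.7×3.30) = 0.2350
Step 6: P(0) = 1-ρ = 0.2245
Verify: L = λW = 11.4×0.30303 = 3.4545 ✔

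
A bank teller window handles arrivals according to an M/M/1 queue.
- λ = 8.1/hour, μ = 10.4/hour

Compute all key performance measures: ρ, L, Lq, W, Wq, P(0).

Step 1: ρ = λ/μ = 8.1/10.4 = 0.7788
Step 2: L = λ/(μ-λ) = 8.1/2.30 = 3.5217
Step 3: Lq = λ²/(μ(μ-λ)) = 65.61/(10.4×2.30) = 2.7429
Step 4: W = 1/(μ-λ) = 1/2.30 = 0.43478
Step 5: Wq = λ/(μ(μ-λ)) = 8.1/(10.4×2.30) = 0.3386
Step 6: P(0) = 1-ρ = 0.2212
Verify: L = λW = 8.1×0.43478 = 3.5217 ✔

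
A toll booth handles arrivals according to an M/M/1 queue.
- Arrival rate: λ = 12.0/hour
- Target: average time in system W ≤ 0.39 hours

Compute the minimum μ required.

For M/M/1: W = 1/(μ-λ)
Need W ≤ 0.39, so 1/(μ-λ) ≤ 0.39
μ - λ ≥ 1/0.39 = 2.5641
μ ≥ 12.0 + 2.5641 = 14.5641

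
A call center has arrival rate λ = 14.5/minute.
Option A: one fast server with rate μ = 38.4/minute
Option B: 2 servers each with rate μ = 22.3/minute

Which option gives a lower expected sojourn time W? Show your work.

Option A: single server μ = 38.4 (M/M/1)
  ρ_A = 14.5/38.4 = 0.3776
  W_A = 1/(μ-λ) = 1/(38.4-14.5) = 1/23.90 = 0.04184

Option B: 2 servers μ = 22.3 (M/M/2)
  ρ_B = λ/(cμ) = 14.5/(2×22.3) = 0.3251
  Offered load a = λ/μ = cρ = 14.5/22.3 = 0.6502
  P₀ = [ Σₙ₌₀^1 aⁿ/n! + a^2/(2!(1-ρ)) ]⁻¹
  Σ = a^0/0! + a^1/1! = 1.0000 + 0.6502 = 1.6502
  a^2/(2!(1-ρ)) = 0.4228/(2 × 0.6749) = 0.3132
  P₀ = 1/(1.6502 + 0.3132) = 0.5093
  Lq = P₀·a^2·ρ / (2!(1-ρ)²) = 0.50931 × 0.42279 × 0.32511 / (2 × 0.45547) = 0.07685
  Wq_B = Lq/λ = 0.07685/14.5 = 0.005300
  W_B = Wq_B + 1/μ = 0.005300 + 0.04484 = 0.05014

Since W_A = 0.04184 < W_B = 0.05014, Option A (single fast server) has the shorter time in system.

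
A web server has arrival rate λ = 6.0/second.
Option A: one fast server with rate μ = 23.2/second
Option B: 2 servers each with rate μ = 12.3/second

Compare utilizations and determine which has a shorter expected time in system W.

Option A: single server μ = 23.2 (M/M/1)
  ρ_A = 6.0/23.2 = 0.2586
  W_A = 1/(μ-λ) = 1/(23.2-6.0) = 1/17.20 = 0.05814

Option B: 2 servers μ = 12.3 (M/M/2)
  ρ_B = λ/(cμ) = 6.0/(2×12.3) = 0.2439
  Offered load a = λ/μ = cρ = 6.0/12.3 = 0.4878
  P₀ = [ Σₙ₌₀^1 aⁿ/n! + a^2/(2!(1-ρ)) ]⁻¹
  Σ = a^0/0! + a^1/1! = 1.0000 + 0.4878 = 1.4878
  a^2/(2!(1-ρ)) = 0.2380/(2 × 0.7561) = 0.1574
  P₀ = 1/(1.4878 + 0.1574) = 0.6078
  Lq = P₀·a^2·ρ / (2!(1-ρ)²) = 0.60784 × 0.23795 × 0.24390 / (2 × 0.57168) = 0.03085
  Wq_B = Lq/λ = 0.03085/6.0 = 0.005142
  W_B = Wq_B + 1/μ = 0.005142 + 0.08130 = 0.08644

Since W_A = 0.05814 < W_B = 0.08644, Option A (single fast server) has the shorter time in system.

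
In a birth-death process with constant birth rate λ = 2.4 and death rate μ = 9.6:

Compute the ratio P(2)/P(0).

For constant rates: P(n)/P(0) = (λ/μ)^n
P(2)/P(0) = (2.4/9.6)^2 = 0.2500^2 = 0.06250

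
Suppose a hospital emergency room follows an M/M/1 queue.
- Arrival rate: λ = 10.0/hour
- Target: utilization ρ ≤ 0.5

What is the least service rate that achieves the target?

ρ = λ/μ, so μ = λ/ρ
μ ≥ 10.0/0.5 = 20.0000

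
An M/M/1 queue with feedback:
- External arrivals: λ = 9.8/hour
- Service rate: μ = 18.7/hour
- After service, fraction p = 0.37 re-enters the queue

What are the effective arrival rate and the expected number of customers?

Effective arrival rate: λ_eff = λ/(1-p) = 9.8/(1-0.37) = 9.8/0.63 = 15.55556
ρ = λ_eff/μ = 15.55556/18.7 = 0.831848
L = ρ/(1-ρ) = 0.831848/(1-0.831848) = 4.9470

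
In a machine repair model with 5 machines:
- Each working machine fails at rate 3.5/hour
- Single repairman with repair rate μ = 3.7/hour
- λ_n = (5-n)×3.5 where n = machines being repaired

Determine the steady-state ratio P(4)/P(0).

P(4)/P(0) = ∏_{i=0}^{4-1} λ_i/μ_{i+1}
= (5-0)×3.5/3.7 × (5-1)×3.5/3.7 × (5-2)×3.5/3.7 × (5-3)×3.5/3.7
= 96.0830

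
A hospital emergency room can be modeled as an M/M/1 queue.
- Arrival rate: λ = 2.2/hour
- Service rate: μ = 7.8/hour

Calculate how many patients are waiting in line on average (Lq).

ρ = λ/μ = 2.2/7.8 = 0.2821
For M/M/1: Lq = λ²/(μ(μ-λ))
Lq = 4.84/(7.8 × 5.60)
Lq = 0.1108 patients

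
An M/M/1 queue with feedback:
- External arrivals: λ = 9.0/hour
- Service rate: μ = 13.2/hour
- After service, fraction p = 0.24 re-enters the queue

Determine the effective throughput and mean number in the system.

Effective arrival rate: λ_eff = λ/(1-p) = 9.0/(1-0.24) = 9.0/0.76 = 11.8421
ρ = λ_eff/μ = 11.8421/13.2 = 0.897129
L = ρ/(1-ρ) = 0.897129/(1-0.897129) = 8.7209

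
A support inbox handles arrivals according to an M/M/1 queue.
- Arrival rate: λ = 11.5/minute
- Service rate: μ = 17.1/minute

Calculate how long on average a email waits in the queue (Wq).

First, compute utilization: ρ = λ/μ = 11.5/17.1 = 0.6725
For M/M/1: Wq = λ/(μ(μ-λ))
Wq = 11.5/(17.1 × (17.1-11.5))
Wq = 11.5/(17.1 × 5.60)
Wq = 0.1201 minutes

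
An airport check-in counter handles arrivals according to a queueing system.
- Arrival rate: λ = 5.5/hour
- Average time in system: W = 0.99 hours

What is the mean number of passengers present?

Little's Law: L = λW
L = 5.5 × 0.99 = 5.4450 passengers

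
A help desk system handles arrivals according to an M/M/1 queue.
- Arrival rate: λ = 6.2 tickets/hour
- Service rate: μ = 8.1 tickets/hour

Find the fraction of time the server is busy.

Server utilization: ρ = λ/μ
ρ = 6.2/8.1 = 0.7654
The server is busy 76.54% of the time.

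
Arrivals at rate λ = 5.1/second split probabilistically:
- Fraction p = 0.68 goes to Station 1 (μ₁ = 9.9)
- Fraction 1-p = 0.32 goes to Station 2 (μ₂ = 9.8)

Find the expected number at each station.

Effective rates: λ₁ = 5.1×0.68 = 3.468, λ₂ = 5.1×0.32 = 1.632
Station 1: ρ₁ = 3.468/9.9 = 0.3503, L₁ = ρ₁/(1-ρ₁) = 0.3503/(1-0.3503) = 0.5392
Station 2: ρ₂ = 1.632/9.8 = 0.1665, L₂ = ρ₂/(1-ρ₂) = 0.1665/(1-0.1665) = 0.1998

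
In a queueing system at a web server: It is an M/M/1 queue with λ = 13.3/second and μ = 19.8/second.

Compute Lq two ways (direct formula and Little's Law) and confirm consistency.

Method 1 (direct): Lq = λ²/(μ(μ-λ)) = 176.89/(19.8 × 6.50) = 1.3744

Method 2 (Little's Law):
W = 1/(μ-λ) = 1/6.50 = 0.15385
Wq = W - 1/μ = 0.15385 - 0.050505 = 0.10334
Lq = λWq = 13.3 × 0.10334 = 1.3744 ✔ (matches Method 1)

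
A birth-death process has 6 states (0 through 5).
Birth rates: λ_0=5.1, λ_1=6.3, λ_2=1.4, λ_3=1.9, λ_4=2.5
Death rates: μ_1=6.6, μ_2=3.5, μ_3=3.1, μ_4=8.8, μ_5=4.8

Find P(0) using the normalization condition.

Ratios P(n)/P(0) = (λ₀···λₙ₋₁)/(μ₁···μₙ):
P(1)/P(0) = (5.1)/(6.6) = 0.772727
P(2)/P(0) = (5.1×6.3)/(6.6×3.5) = 1.39091
P(3)/P(0) = (5.1×6.3×1.4)/(6.6×3.5×3.1) = 0.628152
P(4)/P(0) = (5.1×6.3×1.4×1.9)/(6.6×3.5×3.1×8.8) = 0.135624
P(5)/P(0) = (5.1×6.3×1.4×1.9×2.5)/(6.6×3.5×3.1×8.8×4.8) = 0.0706374

Normalization: ∑ P(n) = 1
P(0) × (1.00000 + 0.772727 + 1.39091 + 0.628152 + 0.135624 + 0.0706374) = 1
P(0) × 3.9981 = 1
P(0) = 1/3.9981 = 0.2501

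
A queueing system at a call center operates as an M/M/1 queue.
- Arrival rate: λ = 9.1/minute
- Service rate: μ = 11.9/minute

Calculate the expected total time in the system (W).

First, compute utilization: ρ = λ/μ = 9.1/11.9 = 0.7647
For M/M/1: W = 1/(μ-λ)
W = 1/(11.9-9.1) = 1/2.80
W = 0.3571 minutes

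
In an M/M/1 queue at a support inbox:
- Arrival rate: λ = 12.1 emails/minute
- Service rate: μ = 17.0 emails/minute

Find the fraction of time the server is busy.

Server utilization: ρ = λ/μ
ρ = 12.1/17.0 = 0.7118
The server is busy 71.18% of the time.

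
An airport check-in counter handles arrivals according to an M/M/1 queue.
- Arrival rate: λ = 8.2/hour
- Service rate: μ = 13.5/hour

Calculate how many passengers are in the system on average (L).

ρ = λ/μ = 8.2/13.5 = 0.6074
For M/M/1: L = λ/(μ-λ)
L = 8.2/(13.5-8.2) = 8.2/5.30
L = 1.5472 passengers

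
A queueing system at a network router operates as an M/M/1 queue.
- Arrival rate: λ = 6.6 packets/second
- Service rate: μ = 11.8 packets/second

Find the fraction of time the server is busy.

Server utilization: ρ = λ/μ
ρ = 6.6/11.8 = 0.5593
The server is busy 55.93% of the time.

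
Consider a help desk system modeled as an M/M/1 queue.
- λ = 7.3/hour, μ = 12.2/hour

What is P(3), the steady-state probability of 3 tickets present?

ρ = λ/μ = 7.3/12.2 = 0.59836
P(n) = (1-ρ)ρⁿ
P(3) = (1-0.59836) × 0.59836^3
P(3) = 0.40164 × 0.21423
P(3) = 0.08604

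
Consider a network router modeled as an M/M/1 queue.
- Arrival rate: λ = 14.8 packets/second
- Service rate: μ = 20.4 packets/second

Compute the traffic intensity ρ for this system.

Server utilization: ρ = λ/μ
ρ = 14.8/20.4 = 0.7255
The server is busy 72.55% of the time.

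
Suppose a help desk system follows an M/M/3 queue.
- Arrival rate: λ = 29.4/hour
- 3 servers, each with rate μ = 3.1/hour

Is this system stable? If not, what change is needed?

Stability requires ρ = λ/(cμ) < 1
ρ = 29.4/(3 × 3.1) = 29.4/9.30 = 3.1613
Since 3.1613 ≥ 1, the system is UNSTABLE.
Need c > λ/μ = 29.4/3.1 = 9.48.
Minimum servers needed: c = 10.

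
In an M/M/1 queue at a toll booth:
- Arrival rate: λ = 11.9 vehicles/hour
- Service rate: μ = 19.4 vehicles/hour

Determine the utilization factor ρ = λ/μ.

Server utilization: ρ = λ/μ
ρ = 11.9/19.4 = 0.6134
The server is busy 61.34% of the time.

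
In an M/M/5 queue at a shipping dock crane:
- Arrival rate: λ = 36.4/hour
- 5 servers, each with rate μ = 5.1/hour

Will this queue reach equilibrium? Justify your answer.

Stability requires ρ = λ/(cμ) < 1
ρ = 36.4/(5 × 5.1) = 36.4/25.50 = 1.4275
Since 1.4275 ≥ 1, the system is UNSTABLE.
Need c > λ/μ = 36.4/5.1 = 7.14.
Minimum servers needed: c = 8.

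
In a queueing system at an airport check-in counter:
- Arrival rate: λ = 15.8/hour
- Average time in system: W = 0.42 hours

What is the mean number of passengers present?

Little's Law: L = λW
L = 15.8 × 0.42 = 6.6360 passengers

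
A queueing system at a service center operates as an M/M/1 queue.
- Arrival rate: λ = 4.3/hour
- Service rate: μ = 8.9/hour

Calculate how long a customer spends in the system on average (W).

First, compute utilization: ρ = λ/μ = 4.3/8.9 = 0.4831
For M/M/1: W = 1/(μ-λ)
W = 1/(8.9-4.3) = 1/4.60
W = 0.2174 hours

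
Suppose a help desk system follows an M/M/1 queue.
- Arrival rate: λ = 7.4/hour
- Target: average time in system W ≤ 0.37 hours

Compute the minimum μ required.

For M/M/1: W = 1/(μ-λ)
Need W ≤ 0.37, so 1/(μ-λ) ≤ 0.37
μ - λ ≥ 1/0.37 = 2.7027
μ ≥ 7.4 + 2.7027 = 10.1027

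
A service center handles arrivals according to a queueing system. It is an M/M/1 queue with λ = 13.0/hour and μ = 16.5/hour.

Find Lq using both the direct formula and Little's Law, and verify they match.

Method 1 (direct): Lq = λ²/(μ(μ-λ)) = 169.00/(16.5 × 3.50) = 2.9264

Method 2 (Little's Law):
W = 1/(μ-λ) = 1/3.50 = 0.285714
Wq = W - 1/μ = 0.285714 - 0.0606061 = 0.22511
Lq = λWq = 13.0 × 0.22511 = 2.9264 ✔ (matches Method 1)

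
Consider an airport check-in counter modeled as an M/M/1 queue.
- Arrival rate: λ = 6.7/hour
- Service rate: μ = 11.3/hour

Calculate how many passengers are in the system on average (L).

ρ = λ/μ = 6.7/11.3 = 0.5929
For M/M/1: L = λ/(μ-λ)
L = 6.7/(11.3-6.7) = 6.7/4.60
L = 1.4565 passengers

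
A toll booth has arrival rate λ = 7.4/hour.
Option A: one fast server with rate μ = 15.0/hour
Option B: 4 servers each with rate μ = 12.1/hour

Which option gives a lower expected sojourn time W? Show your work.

Option A: single server μ = 15.0 (M/M/1)
  ρ_A = 7.4/15.0 = 0.4933
  W_A = 1/(μ-λ) = 1/(15.0-7.4) = 1/7.60 = 0.1316

Option B: 4 servers μ = 12.1 (M/M/4)
  ρ_B = λ/(cμ) = 7.4/(4×12.1) = 0.1529
  Offered load a = λ/μ = cρ = 7.4/12.1 = 0.6116
  P₀ = [ Σₙ₌₀^3 aⁿ/n! + a^4/(4!(1-ρ)) ]⁻¹
  Σ = a^0/0! + a^1/1! + a^2/2! + a^3/3! = 1.0000 + 0.6116 + 0.1870 + 0.03812 = 1.8367
  a^4/(4!(1-ρ)) = 0.1399/(24 × 0.8471) = 0.006881
  P₀ = 1/(1.8367 + 0.006881) = 0.5424
  Lq = P₀·a^4·ρ / (4!(1-ρ)²) = 0.54242 × 0.13989 × 0.15289 / (24 × 0.71759) = 0.0006736
  Wq_B = Lq/λ = 0.00067363/7.4 = 0.000091031
  W_B = Wq_B + 1/μ = 0.000091031 + 0.082645 = 0.08274

Since W_B = 0.08274 < W_A = 0.1316, Option B (multiple servers) has the shorter time in system.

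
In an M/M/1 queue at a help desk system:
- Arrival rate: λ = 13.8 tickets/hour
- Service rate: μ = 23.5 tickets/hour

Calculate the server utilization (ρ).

Server utilization: ρ = λ/μ
ρ = 13.8/23.5 = 0.5872
The server is busy 58.72% of the time.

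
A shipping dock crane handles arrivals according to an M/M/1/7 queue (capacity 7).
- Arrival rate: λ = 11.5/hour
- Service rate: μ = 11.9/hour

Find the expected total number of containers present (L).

ρ = λ/μ = 11.5/11.9 = 0.96639
P₀ = (1-ρ)/(1-ρ^(K+1)) = (1-0.96639)/(1-0.96639^8) = 0.03361/0.2393 = 0.1405
P_K = P₀×ρ^K = 0.1405 × 0.96639^7 = 0.1405 × 0.7872 = 0.1106
L = ρ[1 - (K+1)ρ^K + Kρ^(K+1)] / [(1-ρ)(1-ρ^(K+1))]
L = 0.96639 × (1 - 8×0.7871672 + 7×0.7607105) / ((1 - 0.96639) × (1 - 0.7607105)) = 3.3207 containers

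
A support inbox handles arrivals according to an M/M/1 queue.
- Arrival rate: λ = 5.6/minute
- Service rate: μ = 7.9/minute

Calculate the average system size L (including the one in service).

ρ = λ/μ = 5.6/7.9 = 0.7089
For M/M/1: L = λ/(μ-λ)
L = 5.6/(7.9-5.6) = 5.6/2.30
L = 2.4348 emails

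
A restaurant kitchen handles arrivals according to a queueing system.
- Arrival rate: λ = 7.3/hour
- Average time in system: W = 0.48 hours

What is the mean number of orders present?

Little's Law: L = λW
L = 7.3 × 0.48 = 3.5040 orders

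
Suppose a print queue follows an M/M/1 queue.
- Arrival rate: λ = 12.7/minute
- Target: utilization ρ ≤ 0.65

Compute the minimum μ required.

ρ = λ/μ, so μ = λ/ρ
μ ≥ 12.7/0.65 = 19.5385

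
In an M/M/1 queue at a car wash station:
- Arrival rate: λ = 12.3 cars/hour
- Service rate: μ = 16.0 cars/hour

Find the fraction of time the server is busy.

Server utilization: ρ = λ/μ
ρ = 12.3/16.0 = 0.7688
The server is busy 76.88% of the time.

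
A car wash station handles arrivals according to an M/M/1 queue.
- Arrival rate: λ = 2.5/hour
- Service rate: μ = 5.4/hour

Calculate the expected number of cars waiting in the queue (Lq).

ρ = λ/μ = 2.5/5.4 = 0.4630
For M/M/1: Lq = λ²/(μ(μ-λ))
Lq = 6.25/(5.4 × 2.90)
Lq = 0.3991 cars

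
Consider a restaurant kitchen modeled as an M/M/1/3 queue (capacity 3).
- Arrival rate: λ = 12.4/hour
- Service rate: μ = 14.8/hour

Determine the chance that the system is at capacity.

ρ = λ/μ = 12.4/14.8 = 0.83784
P₀ = (1-ρ)/(1-ρ^(K+1)) = (1-0.83784)/(1-0.83784^4) = 0.16216/0.50723 = 0.3197
P_K = P₀×ρ^K = 0.3197 × 0.83784^3 = 0.3197 × 0.5881 = 0.1880
Blocking probability = 18.80%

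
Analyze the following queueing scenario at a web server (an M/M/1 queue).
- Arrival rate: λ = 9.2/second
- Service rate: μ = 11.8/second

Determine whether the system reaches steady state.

Stability requires ρ = λ/(cμ) < 1
ρ = 9.2/(1 × 11.8) = 9.2/11.80 = 0.7797
Since 0.7797 < 1, the system is STABLE.
The server is busy 77.97% of the time.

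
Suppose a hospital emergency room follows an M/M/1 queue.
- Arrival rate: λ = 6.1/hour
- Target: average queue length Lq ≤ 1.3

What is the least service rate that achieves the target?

For M/M/1: Lq = λ²/(μ(μ-λ))
Need Lq ≤ 1.3, i.e. μ(μ-λ) ≥ λ²/1.3
μ² - 6.1μ - 37.21/1.3 ≥ 0  →  μ² - 6.1μ - 28.62308 ≥ 0
Quadratic formula (positive root): μ = [λ + √(λ² + 4×28.62308)]/2
Discriminant: 37.21 + 4×28.62308 = 151.7023, √151.7023 = 12.31675
μ ≥ (6.1 + 12.31675)/2 = 9.2084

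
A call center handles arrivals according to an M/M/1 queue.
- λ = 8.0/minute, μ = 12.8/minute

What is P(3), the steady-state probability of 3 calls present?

ρ = λ/μ = 8.0/12.8 = 0.6250
P(n) = (1-ρ)ρⁿ
P(3) = (1-0.6250) × 0.6250^3
P(3) = 0.37500 × 0.24414
P(3) = 0.09155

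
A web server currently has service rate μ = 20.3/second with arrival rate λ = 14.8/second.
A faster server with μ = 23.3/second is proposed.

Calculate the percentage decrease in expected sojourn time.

System 1: ρ₁ = 14.8/20.3 = 0.7291, W₁ = 1/(20.3-14.8) = 0.18182
System 2: ρ₂ = 14.8/23.3 = 0.6352, W₂ = 1/(23.3-14.8) = 0.11765
Improvement: (W₁-W₂)/W₁ = (0.18182-0.11765)/0.18182 = 35.29%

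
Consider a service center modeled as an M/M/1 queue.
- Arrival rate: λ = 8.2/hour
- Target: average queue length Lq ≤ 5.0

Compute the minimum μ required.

For M/M/1: Lq = λ²/(μ(μ-λ))
Need Lq ≤ 5.0, i.e. μ(μ-λ) ≥ λ²/5.0
μ² - 8.2μ - 67.24/5.0 ≥ 0  →  μ² - 8.2μ - 13.4480 ≥ 0
Quadratic formula (positive root): μ = [λ + √(λ² + 4×13.4480)]/2
Discriminant: 67.24 + 4×13.4480 = 121.0320, √121.0320 = 11.0015
μ ≥ (8.2 + 11.0015)/2 = 9.6007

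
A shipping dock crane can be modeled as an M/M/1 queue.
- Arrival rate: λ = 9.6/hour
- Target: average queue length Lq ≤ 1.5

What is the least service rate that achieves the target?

For M/M/1: Lq = λ²/(μ(μ-λ))
Need Lq ≤ 1.5, i.e. μ(μ-λ) ≥ λ²/1.5
μ² - 9.6μ - 92.16/1.5 ≥ 0  →  μ² - 9.6μ - 61.4400 ≥ 0
Quadratic formula (positive root): μ = [λ + √(λ² + 4×61.4400)]/2
Discriminant: 92.16 + 4×61.4400 = 337.9200, √337.9200 = 18.3826
μ ≥ (9.6 + 18.3826)/2 = 13.9913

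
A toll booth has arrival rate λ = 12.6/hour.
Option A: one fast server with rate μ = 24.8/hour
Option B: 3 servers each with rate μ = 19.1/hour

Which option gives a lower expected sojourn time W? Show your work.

Option A: single server μ = 24.8 (M/M/1)
  ρ_A = 12.6/24.8 = 0.5081
  W_A = 1/(μ-λ) = 1/(24.8-12.6) = 1/12.20 = 0.08197

Option B: 3 servers μ = 19.1 (M/M/3)
  ρ_B = λ/(cμ) = 12.6/(3×19.1) = 0.2199
  Offered load a = λ/μ = cρ = 12.6/19.1 = 0.6597
  P₀ = [ Σₙ₌₀^2 aⁿ/n! + a^3/(3!(1-ρ)) ]⁻¹
  Σ = a^0/0! + a^1/1! + a^2/2! = 1.0000 + 0.6597 + 0.2176 = 1.8773
  a^3/(3!(1-ρ)) = 0.287086/(6 × 0.780105) = 0.06133
  P₀ = 1/(1.8773 + 0.06133) = 0.5158
  Lq = P₀·a^3·ρ / (3!(1-ρ)²) = 0.5158 × 0.2871 × 0.2199 / (6 × 0.6086) = 0.008918
  Wq_B = Lq/λ = 0.00891824/12.6 = 0.00070780
  W_B = Wq_B + 1/μ = 0.00070780 + 0.052356 = 0.05306

Since W_B = 0.05306 < W_A = 0.08197, Option B (multiple servers) has the shorter time in system.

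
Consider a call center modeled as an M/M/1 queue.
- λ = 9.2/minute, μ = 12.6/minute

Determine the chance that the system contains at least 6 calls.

ρ = λ/μ = 9.2/12.6 = 0.73016
P(N ≥ n) = ρⁿ
P(N ≥ 6) = 0.73016^6
P(N ≥ 6) = 0.1515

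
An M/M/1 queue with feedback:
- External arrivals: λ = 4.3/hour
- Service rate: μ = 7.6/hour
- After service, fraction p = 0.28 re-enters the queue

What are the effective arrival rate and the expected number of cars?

Effective arrival rate: λ_eff = λ/(1-p) = 4.3/(1-0.28) = 4.3/0.72 = 5.972222
ρ = λ_eff/μ = 5.972222/7.6 = 0.785819
L = ρ/(1-ρ) = 0.785819/(1-0.785819) = 3.6689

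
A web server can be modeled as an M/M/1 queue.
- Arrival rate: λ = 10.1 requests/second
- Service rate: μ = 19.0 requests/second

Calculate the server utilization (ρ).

Server utilization: ρ = λ/μ
ρ = 10.1/19.0 = 0.5316
The server is busy 53.16% of the time.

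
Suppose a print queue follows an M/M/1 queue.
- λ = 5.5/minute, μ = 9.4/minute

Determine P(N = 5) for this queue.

ρ = λ/μ = 5.5/9.4 = 0.5851
P(n) = (1-ρ)ρⁿ
P(5) = (1-0.5851) × 0.5851^5
P(5) = 0.4149 × 0.06857
P(5) = 0.02845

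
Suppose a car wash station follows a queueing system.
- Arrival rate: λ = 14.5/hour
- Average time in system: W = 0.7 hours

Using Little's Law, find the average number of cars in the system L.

Little's Law: L = λW
L = 14.5 × 0.7 = 10.1500 cars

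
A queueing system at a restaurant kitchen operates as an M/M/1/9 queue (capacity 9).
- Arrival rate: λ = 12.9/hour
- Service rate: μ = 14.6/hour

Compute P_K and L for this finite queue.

ρ = λ/μ = 12.9/14.6 = 0.88356
P₀ = (1-ρ)/(1-ρ^(K+1)) = (1-0.88356)/(1-0.88356^10) = 0.11644/0.71003 = 0.1640
P_K = P₀×ρ^K = 0.1640 × 0.88356^9 = 0.1640 × 0.3282 = 0.05382
Blocking probability P_9 = 0.05382 (5.38%)
L = ρ[1 - (K+1)ρ^K + Kρ^(K+1)] / [(1-ρ)(1-ρ^(K+1))]
L = 0.88356 × (1 - 10×0.328189 + 9×0.289975) / ((1 - 0.88356) × (1 - 0.289975)) = 3.5041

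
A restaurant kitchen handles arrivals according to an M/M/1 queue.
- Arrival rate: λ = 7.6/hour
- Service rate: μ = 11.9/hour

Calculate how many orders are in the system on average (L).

ρ = λ/μ = 7.6/11.9 = 0.6387
For M/M/1: L = λ/(μ-λ)
L = 7.6/(11.9-7.6) = 7.6/4.30
L = 1.7674 orders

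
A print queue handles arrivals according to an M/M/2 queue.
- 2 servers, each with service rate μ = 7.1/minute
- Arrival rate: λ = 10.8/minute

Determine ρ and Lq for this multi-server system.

Traffic intensity: ρ = λ/(cμ) = 10.8/(2×7.1) = 0.7606
Since ρ = 0.7606 < 1, system is stable.
Offered load a = λ/μ = cρ = 10.8/7.1 = 1.5211
P₀ = [ Σₙ₌₀^1 aⁿ/n! + a^2/(2!(1-ρ)) ]⁻¹
Σ = a^0/0! + a^1/1! = 1.0000 + 1.5211 = 2.5211
a^2/(2!(1-ρ)) = 2.31383/(2 × 0.239437) = 4.8318
P₀ = 1/(2.5211 + 4.8318) = 0.1360
Lq = P₀·a^2·ρ / (2!(1-ρ)²) = 0.13600 × 2.3138 × 0.76056 / (2 × 0.057330) = 2.0873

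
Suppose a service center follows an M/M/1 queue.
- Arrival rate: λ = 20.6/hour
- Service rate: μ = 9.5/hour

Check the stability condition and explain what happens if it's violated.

Stability requires ρ = λ/(cμ) < 1
ρ = 20.6/(1 × 9.5) = 20.6/9.50 = 2.1684
Since 2.1684 ≥ 1, the system is UNSTABLE.
Queue grows without bound. Need μ > λ = 20.6.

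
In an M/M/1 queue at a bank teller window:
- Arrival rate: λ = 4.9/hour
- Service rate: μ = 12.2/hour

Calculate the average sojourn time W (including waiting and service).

First, compute utilization: ρ = λ/μ = 4.9/12.2 = 0.4016
For M/M/1: W = 1/(μ-λ)
W = 1/(12.2-4.9) = 1/7.30
W = 0.1370 hours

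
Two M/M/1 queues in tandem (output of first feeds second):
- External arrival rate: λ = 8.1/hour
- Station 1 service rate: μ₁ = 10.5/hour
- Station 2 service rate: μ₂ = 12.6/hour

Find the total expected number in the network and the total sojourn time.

By Jackson's theorem, each station behaves as independent M/M/1.
Station 1: ρ₁ = 8.1/10.5 = 0.7714, L₁ = ρ₁/(1-ρ₁) = λ/(μ₁-λ) = 8.1/2.40 = 3.3750
Station 2: ρ₂ = 8.1/12.6 = 0.6429, L₂ = ρ₂/(1-ρ₂) = λ/(μ₂-λ) = 8.1/4.50 = 1.8000
Total: L = L₁ + L₂ = 3.3750 + 1.8000 = 5.1750
W = L/λ = 5.1750/8.1 = 0.6389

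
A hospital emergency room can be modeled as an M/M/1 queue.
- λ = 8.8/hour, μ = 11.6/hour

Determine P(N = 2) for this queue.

ρ = λ/μ = 8.8/11.6 = 0.7586
P(n) = (1-ρ)ρⁿ
P(2) = (1-0.7586) × 0.7586^2
P(2) = 0.2414 × 0.5755
P(2) = 0.1389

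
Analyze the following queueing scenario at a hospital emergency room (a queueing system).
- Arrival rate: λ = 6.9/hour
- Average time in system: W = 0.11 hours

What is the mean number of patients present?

Little's Law: L = λW
L = 6.9 × 0.11 = 0.7590 patients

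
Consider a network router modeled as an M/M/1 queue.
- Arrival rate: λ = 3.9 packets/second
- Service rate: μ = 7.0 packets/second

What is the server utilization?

Server utilization: ρ = λ/μ
ρ = 3.9/7.0 = 0.5571
The server is busy 55.71% of the time.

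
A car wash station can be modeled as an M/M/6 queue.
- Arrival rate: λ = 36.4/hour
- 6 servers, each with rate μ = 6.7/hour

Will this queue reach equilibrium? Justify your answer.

Stability requires ρ = λ/(cμ) < 1
ρ = 36.4/(6 × 6.7) = 36.4/40.20 = 0.9055
Since 0.9055 < 1, the system is STABLE.
The servers are busy 90.55% of the time.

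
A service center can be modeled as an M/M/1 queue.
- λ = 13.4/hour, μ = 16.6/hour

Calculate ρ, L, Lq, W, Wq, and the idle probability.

Step 1: ρ = λ/μ = 13.4/16.6 = 0.8072
Step 2: L = λ/(μ-λ) = 13.4/3.20 = 4.1875
Step 3: Lq = λ²/(μ(μ-λ)) = 179.56/(16.6×3.20) = 3.3803
Step 4: W = 1/(μ-λ) = 1/3.20 = 0.3125
Step 5: Wq = λ/(μ(μ-λ)) = 13.4/(16.6×3.20) = 0.2523
Step 6: P(0) = 1-ρ = 0.1928
Verify: L = λW = 13.4×0.3125 = 4.1875 ✔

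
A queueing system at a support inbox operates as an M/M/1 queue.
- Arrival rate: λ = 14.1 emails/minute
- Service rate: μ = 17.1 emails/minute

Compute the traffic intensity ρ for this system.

Server utilization: ρ = λ/μ
ρ = 14.1/17.1 = 0.8246
The server is busy 82.46% of the time.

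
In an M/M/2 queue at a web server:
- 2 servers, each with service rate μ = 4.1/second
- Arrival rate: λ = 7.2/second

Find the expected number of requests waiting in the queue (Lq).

Traffic intensity: ρ = λ/(cμ) = 7.2/(2×4.1) = 0.8780
Since ρ = 0.8780 < 1, system is stable.
Offered load a = λ/μ = cρ = 7.2/4.1 = 1.7561
P₀ = [ Σₙ₌₀^1 aⁿ/n! + a^2/(2!(1-ρ)) ]⁻¹
Σ = a^0/0! + a^1/1! = 1.0000 + 1.7561 = 2.7561
a^2/(2!(1-ρ)) = 3.08388/(2 × 0.121951) = 12.6439
P₀ = 1/(2.7561 + 12.6439) = 0.06494
Lq = P₀·a^2·ρ / (2!(1-ρ)²) = 0.0649351 × 3.08388 × 0.878049 / (2 × 0.0148721) = 5.9114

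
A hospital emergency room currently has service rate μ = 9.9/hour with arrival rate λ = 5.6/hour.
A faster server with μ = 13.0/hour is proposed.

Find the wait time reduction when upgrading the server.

System 1: ρ₁ = 5.6/9.9 = 0.5657, W₁ = 1/(9.9-5.6) = 0.23256
System 2: ρ₂ = 5.6/13.0 = 0.4308, W₂ = 1/(13.0-5.6) = 0.13514
Improvement: (W₁-W₂)/W₁ = (0.23256-0.13514)/0.23256 = 41.89%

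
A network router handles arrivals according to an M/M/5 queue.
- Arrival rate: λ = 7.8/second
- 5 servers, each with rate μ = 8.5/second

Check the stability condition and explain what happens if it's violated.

Stability requires ρ = λ/(cμ) < 1
ρ = 7.8/(5 × 8.5) = 7.8/42.50 = 0.1835
Since 0.1835 < 1, the system is STABLE.
The servers are busy 18.35% of the time.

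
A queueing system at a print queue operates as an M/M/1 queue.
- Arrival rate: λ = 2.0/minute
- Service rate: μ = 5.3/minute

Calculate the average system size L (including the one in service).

ρ = λ/μ = 2.0/5.3 = 0.3774
For M/M/1: L = λ/(μ-λ)
L = 2.0/(5.3-2.0) = 2.0/3.30
L = 0.6061 jobs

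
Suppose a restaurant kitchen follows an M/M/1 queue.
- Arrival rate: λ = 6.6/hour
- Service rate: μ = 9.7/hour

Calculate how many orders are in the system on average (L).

ρ = λ/μ = 6.6/9.7 = 0.6804
For M/M/1: L = λ/(μ-λ)
L = 6.6/(9.7-6.6) = 6.6/3.10
L = 2.1290 orders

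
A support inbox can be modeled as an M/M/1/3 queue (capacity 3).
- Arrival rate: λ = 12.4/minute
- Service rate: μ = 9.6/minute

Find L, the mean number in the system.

ρ = λ/μ = 12.4/9.6 = 1.29167
P₀ = (1-ρ)/(1-ρ^(K+1)) = (1-1.29167)/(1-1.29167^4) = -0.2917/-1.7836 = 0.1635
P_K = P₀×ρ^K = 0.16353 × 1.29167^3 = 0.16353 × 2.1550 = 0.3524
L = ρ[1 - (K+1)ρ^K + Kρ^(K+1)] / [(1-ρ)(1-ρ^(K+1))]
L = 1.29167 × (1 - 4×2.15504 + 3×2.78360) / ((1 - 1.29167) × (1 - 2.78360)) = 1.8141 emails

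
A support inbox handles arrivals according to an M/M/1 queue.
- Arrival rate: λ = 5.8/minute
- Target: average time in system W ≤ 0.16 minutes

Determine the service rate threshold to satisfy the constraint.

For M/M/1: W = 1/(μ-λ)
Need W ≤ 0.16, so 1/(μ-λ) ≤ 0.16
μ - λ ≥ 1/0.16 = 6.2500
μ ≥ 5.8 + 6.2500 = 12.0500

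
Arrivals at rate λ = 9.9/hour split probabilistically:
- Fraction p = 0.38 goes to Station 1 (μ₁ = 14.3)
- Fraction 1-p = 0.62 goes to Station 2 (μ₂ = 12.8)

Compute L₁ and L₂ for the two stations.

Effective rates: λ₁ = 9.9×0.38 = 3.762, λ₂ = 9.9×0.62 = 6.138
Station 1: ρ₁ = 3.762/14.3 = 0.2631, L₁ = ρ₁/(1-ρ₁) = 0.2631/(1-0.2631) = 0.3570
Station 2: ρ₂ = 6.138/12.8 = 0.47953, L₂ = ρ₂/(1-ρ₂) = 0.47953/(1-0.47953) = 0.9213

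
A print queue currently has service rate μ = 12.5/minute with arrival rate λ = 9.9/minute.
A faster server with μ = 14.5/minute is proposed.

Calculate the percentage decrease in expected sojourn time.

System 1: ρ₁ = 9.9/12.5 = 0.7920, W₁ = 1/(12.5-9.9) = 0.38462
System 2: ρ₂ = 9.9/14.5 = 0.6828, W₂ = 1/(14.5-9.9) = 0.21739
Improvement: (W₁-W₂)/W₁ = (0.38462-0.21739)/0.38462 = 43.48%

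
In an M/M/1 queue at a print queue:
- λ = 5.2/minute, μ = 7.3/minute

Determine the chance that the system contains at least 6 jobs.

ρ = λ/μ = 5.2/7.3 = 0.7123
P(N ≥ n) = ρⁿ
P(N ≥ 6) = 0.7123^6
P(N ≥ 6) = 0.1306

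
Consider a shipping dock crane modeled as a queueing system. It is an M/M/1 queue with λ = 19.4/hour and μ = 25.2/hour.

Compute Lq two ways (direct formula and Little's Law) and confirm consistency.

Method 1 (direct): Lq = λ²/(μ(μ-λ)) = 376.36/(25.2 × 5.80) = 2.5750

Method 2 (Little's Law):
W = 1/(μ-λ) = 1/5.80 = 0.17241
Wq = W - 1/μ = 0.17241 - 0.039683 = 0.13273
Lq = λWq = 19.4 × 0.13273 = 2.5750 ✔ (matches Method 1)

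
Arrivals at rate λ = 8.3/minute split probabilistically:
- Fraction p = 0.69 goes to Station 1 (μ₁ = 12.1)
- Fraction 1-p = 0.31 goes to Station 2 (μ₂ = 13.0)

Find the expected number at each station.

Effective rates: λ₁ = 8.3×0.69 = 5.727, λ₂ = 8.3×0.31 = 2.573
Station 1: ρ₁ = 5.727/12.1 = 0.4733, L₁ = ρ₁/(1-ρ₁) = 0.4733/(1-0.4733) = 0.8986
Station 2: ρ₂ = 2.573/13.0 = 0.19792, L₂ = ρ₂/(1-ρ₂) = 0.19792/(1-0.19792) = 0.2468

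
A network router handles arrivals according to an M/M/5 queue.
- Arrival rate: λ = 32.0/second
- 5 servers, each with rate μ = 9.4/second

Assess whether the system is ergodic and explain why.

Stability requires ρ = λ/(cμ) < 1
ρ = 32.0/(5 × 9.4) = 32.0/47.00 = 0.6809
Since 0.6809 < 1, the system is STABLE.
The servers are busy 68.09% of the time.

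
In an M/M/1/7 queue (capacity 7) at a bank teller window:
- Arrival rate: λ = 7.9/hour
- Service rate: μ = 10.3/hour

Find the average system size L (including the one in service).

ρ = λ/μ = 7.9/10.3 = 0.76699
P₀ = (1-ρ)/(1-ρ^(K+1)) = (1-0.76699)/(1-0.76699^8) = 0.2330/0.8802 = 0.2647
P_K = P₀×ρ^K = 0.26471 × 0.76699^7 = 0.26471 × 0.15614 = 0.04133
L = ρ[1 - (K+1)ρ^K + Kρ^(K+1)] / [(1-ρ)(1-ρ^(K+1))]
L = 0.76699 × (1 - 8×0.156145 + 7×0.119762) / ((1 - 0.76699) × (1 - 0.119762)) = 2.2032 transactions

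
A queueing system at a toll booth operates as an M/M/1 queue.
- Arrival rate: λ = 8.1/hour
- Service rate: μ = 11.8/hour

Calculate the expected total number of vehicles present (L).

ρ = λ/μ = 8.1/11.8 = 0.6864
For M/M/1: L = λ/(μ-λ)
L = 8.1/(11.8-8.1) = 8.1/3.70
L = 2.1892 vehicles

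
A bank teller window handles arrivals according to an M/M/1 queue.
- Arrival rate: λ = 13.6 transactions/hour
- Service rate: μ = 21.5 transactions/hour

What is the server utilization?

Server utilization: ρ = λ/μ
ρ = 13.6/21.5 = 0.6326
The server is busy 63.26% of the time.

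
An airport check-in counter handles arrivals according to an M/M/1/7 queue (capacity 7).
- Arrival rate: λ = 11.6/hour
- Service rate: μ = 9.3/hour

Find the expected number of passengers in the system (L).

ρ = λ/μ = 11.6/9.3 = 1.24731
P₀ = (1-ρ)/(1-ρ^(K+1)) = (1-1.24731)/(1-1.24731^8) = -0.2473/-4.8586 = 0.05090
P_K = P₀×ρ^K = 0.05090 × 1.24731^7 = 0.05090 × 4.6970 = 0.2391
L = ρ[1 - (K+1)ρ^K + Kρ^(K+1)] / [(1-ρ)(1-ρ^(K+1))]
L = 1.24731 × (1 - 8×4.69700 + 7×5.85862) / ((1 - 1.24731) × (1 - 5.85862)) = 4.6031 passengers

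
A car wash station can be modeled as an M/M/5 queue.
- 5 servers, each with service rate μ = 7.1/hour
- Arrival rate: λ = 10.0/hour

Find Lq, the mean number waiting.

Traffic intensity: ρ = λ/(cμ) = 10.0/(5×7.1) = 0.2817
Since ρ = 0.2817 < 1, system is stable.
Offered load a = λ/μ = cρ = 10.0/7.1 = 1.4085
P₀ = [ Σₙ₌₀^4 aⁿ/n! + a^5/(5!(1-ρ)) ]⁻¹
Σ = a^0/0! + a^1/1! + a^2/2! + a^3/3! + a^4/4! = 1.00000 + 1.40845 + 0.991867 + 0.465665 + 0.163967 = 4.0299
a^5/(5!(1-ρ)) = 5.5425/(120 × 0.7183) = 0.06430
P₀ = 1/(4.0299 + 0.06430) = 0.2442
Lq = P₀·a^5·ρ / (5!(1-ρ)²) = 0.24424 × 5.5425 × 0.28169 / (120 × 0.51597) = 0.006159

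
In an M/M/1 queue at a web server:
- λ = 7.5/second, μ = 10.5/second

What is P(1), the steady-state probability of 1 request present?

ρ = λ/μ = 7.5/10.5 = 0.7143
P(n) = (1-ρ)ρⁿ
P(1) = (1-0.7143) × 0.7143^1
P(1) = 0.2857 × 0.7143
P(1) = 0.2041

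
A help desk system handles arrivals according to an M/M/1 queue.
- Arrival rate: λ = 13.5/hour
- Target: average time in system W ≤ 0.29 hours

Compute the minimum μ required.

For M/M/1: W = 1/(μ-λ)
Need W ≤ 0.29, so 1/(μ-λ) ≤ 0.29
μ - λ ≥ 1/0.29 = 3.4483
μ ≥ 13.5 + 3.4483 = 16.9483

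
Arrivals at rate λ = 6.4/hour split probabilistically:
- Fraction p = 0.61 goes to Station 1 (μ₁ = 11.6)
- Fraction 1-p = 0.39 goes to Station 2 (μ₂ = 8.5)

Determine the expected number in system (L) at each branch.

Effective rates: λ₁ = 6.4×0.61 = 3.904, λ₂ = 6.4×0.39 = 2.496
Station 1: ρ₁ = 3.904/11.6 = 0.33655, L₁ = ρ₁/(1-ρ₁) = 0.33655/(1-0.33655) = 0.5073
Station 2: ρ₂ = 2.496/8.5 = 0.29365, L₂ = ρ₂/(1-ρ₂) = 0.29365/(1-0.29365) = 0.4157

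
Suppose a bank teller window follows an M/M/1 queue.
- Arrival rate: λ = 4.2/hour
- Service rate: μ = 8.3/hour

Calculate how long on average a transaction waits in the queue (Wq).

First, compute utilization: ρ = λ/μ = 4.2/8.3 = 0.5060
For M/M/1: Wq = λ/(μ(μ-λ))
Wq = 4.2/(8.3 × (8.3-4.2))
Wq = 4.2/(8.3 × 4.10)
Wq = 0.1234 hours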